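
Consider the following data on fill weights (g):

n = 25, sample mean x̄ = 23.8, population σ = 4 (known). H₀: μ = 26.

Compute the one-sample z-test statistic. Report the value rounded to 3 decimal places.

test statistic = -2.750

SE = σ/√n = 4/√25 = 0.8000
z = (x̄−μ₀)/SE = (23.8−26)/0.8000 = -2.7500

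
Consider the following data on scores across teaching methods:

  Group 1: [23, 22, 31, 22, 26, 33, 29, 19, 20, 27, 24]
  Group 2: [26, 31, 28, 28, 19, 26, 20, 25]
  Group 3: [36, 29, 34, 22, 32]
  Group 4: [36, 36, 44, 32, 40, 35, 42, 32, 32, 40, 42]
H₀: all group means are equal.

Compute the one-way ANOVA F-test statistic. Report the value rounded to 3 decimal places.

test statistic = 16.771

Group means [25.09, 25.38, 30.60, 37.36], grand mean 29.800
SSB = Σnᵢ(x̄ᵢ−x̄)² = 1033.070; SSW = ΣΣ(x−x̄ᵢ)² = 636.530
MSB = 1033.070/3 = 344.3568; MSW = 636.530/31 = 20.5332
F = MSB/MSW = 16.7707
df = (3, 31)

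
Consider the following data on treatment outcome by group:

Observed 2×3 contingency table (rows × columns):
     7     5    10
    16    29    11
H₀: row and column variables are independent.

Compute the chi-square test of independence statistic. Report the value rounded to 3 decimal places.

Row totals [22, 56], col totals [23, 34, 21], n=78
χ² = (7−6.49)²/6.49 + (5−9.59)²/9.59 + (10−5.92)²/5.92 + (16−16.51)²/16.51 + (29−24.41)²/24.41 + (11−15.08)²/15.08 = 7.0248
df = 2

test statistic = 7.025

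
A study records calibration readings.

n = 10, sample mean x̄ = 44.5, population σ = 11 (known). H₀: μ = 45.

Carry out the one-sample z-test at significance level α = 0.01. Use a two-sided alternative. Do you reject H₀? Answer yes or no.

SE = σ/√n = 11/√10 = 3.4785
z = (x̄−μ₀)/SE = (44.5−45)/3.4785 = -0.1437
p-value (two-sided) = 0.88571
At α=0.01: p ≥ α → fail to reject H₀

reject H₀: no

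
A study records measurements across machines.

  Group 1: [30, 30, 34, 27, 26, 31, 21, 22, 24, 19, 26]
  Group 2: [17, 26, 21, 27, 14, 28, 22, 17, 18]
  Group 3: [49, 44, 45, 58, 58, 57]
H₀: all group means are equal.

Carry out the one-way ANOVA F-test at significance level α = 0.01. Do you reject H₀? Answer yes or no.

reject H₀: yes

Group means [26.36, 21.11, 51.83], grand mean 30.423
SSB = Σnᵢ(x̄ᵢ−x̄)² = 3712.078; SSW = ΣΣ(x−x̄ᵢ)² = 634.268
MSB = 3712.078/2 = 1856.0392; MSW = 634.268/23 = 27.5769
F = MSB/MSW = 67.3042
df = (2, 23)
p-value (upper-tail) = 0.00000
At α=0.01: p < α → reject H₀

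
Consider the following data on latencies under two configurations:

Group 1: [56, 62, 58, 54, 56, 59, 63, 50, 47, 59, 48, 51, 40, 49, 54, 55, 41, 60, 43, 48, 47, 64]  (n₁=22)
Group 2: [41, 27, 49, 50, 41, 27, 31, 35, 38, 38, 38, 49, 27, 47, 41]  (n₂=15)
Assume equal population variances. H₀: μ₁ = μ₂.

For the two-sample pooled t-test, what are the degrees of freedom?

degrees of freedom = 35

df = n₁ + n₂ − 2 = 22 + 15 − 2 = 35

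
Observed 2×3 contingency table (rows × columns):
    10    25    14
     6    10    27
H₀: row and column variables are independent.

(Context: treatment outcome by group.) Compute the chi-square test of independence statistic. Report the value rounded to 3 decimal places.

Row totals [49, 43], col totals [16, 35, 41], n=92
χ² = (10−8.52)²/8.52 + (25−18.64)²/18.64 + (14−21.84)²/21.84 + (6−7.48)²/7.48 + (10−16.36)²/16.36 + (27−19.16)²/19.16 = 11.2069
df = 2

test statistic = 11.207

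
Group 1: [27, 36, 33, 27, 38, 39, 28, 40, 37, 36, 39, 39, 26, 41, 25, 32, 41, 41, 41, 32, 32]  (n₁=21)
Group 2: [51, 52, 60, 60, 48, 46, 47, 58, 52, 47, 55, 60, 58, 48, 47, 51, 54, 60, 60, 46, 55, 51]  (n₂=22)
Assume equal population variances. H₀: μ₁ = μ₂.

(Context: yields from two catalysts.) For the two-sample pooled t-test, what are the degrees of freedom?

degrees of freedom = 41

df = n₁ + n₂ − 2 = 21 + 22 − 2 = 41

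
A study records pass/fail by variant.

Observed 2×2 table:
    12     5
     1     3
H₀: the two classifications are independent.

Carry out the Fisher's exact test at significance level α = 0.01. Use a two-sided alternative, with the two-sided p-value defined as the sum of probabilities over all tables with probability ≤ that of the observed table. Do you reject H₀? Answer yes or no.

reject H₀: no

Margins: r₁=17, r₂=4, c₁=13, c₂=8, n=21
p_obs = C(17,12)·C(4,1)/C(21,13); sum pmf over tables with pmf ≤ p_obs
p-value (two-sided) = 0.25280
At α=0.01: p ≥ α → fail to reject H₀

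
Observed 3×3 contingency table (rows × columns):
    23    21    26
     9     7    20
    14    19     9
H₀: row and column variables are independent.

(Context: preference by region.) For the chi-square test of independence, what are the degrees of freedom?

degrees of freedom = 4

df = (r−1)(c−1) = (3−1)·(3−1) = 4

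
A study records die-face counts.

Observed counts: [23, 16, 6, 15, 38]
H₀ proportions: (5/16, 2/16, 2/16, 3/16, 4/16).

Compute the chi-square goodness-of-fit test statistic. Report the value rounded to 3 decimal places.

n = 98; E_i = n·p_i = [30.62, 12.25, 12.25, 18.38, 24.50]
χ² = (23−30.62)²/30.62 + (16−12.25)²/12.25 + (6−12.25)²/12.25 + (15−18.38)²/18.38 + (38−24.50)²/24.50 = 14.2939
df = 4

test statistic = 14.294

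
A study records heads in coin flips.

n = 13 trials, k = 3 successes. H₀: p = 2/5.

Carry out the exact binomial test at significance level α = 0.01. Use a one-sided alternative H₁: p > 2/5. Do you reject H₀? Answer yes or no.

reject H₀: no

Exact binomial: n=13, k=3, p₀=2/5=0.4000
P(X≥3) from Σ C(n,i)·p₀^i·(1−p₀)^(n−i)
p-value (one-sided, H₁ greater) = 0.94210
At α=0.01: p ≥ α → fail to reject H₀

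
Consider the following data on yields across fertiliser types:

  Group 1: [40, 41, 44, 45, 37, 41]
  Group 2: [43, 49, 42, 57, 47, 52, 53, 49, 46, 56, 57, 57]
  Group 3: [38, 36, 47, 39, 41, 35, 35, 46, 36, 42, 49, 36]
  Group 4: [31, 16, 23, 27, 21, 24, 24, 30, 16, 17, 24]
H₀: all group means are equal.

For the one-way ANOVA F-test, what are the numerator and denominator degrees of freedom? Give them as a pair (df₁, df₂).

k = 4 groups, N = 41 total
df = (k−1, N−k) = (4−1, 41−4) = (3, 37)

degrees of freedom = [3, 37]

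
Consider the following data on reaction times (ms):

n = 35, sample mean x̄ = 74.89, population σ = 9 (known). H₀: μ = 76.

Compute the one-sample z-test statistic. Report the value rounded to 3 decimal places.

test statistic = -0.730

SE = σ/√n = 9/√35 = 1.5213
z = (x̄−μ₀)/SE = (74.89−76)/1.5213 = -0.7296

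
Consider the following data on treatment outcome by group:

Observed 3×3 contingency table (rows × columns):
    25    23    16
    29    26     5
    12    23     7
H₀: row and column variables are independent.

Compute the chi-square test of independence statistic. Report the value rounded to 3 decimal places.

test statistic = 9.612

Row totals [64, 60, 42], col totals [66, 72, 28], n=166
χ² = (25−25.45)²/25.45 + (23−27.76)²/27.76 + (16−10.80)²/10.80 + (29−23.86)²/23.86 + (26−26.02)²/26.02 + (5−10.12)²/10.12 + (12−16.70)²/16.70 + (23−18.22)²/18.22 + (7−7.08)²/7.08 = 9.6124
df = 4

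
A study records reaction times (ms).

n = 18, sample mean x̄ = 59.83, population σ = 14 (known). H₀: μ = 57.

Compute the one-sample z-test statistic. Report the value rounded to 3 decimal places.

test statistic = 0.858

SE = σ/√n = 14/√18 = 3.2998
z = (x̄−μ₀)/SE = (59.83−57)/3.2998 = 0.8576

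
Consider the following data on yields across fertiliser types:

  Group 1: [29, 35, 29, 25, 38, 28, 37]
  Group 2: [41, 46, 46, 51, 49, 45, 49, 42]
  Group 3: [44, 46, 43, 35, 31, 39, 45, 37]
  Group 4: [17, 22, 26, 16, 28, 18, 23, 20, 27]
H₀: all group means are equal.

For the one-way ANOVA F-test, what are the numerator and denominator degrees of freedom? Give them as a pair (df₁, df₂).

k = 4 groups, N = 32 total
df = (k−1, N−k) = (4−1, 32−4) = (3, 28)

degrees of freedom = [3, 28]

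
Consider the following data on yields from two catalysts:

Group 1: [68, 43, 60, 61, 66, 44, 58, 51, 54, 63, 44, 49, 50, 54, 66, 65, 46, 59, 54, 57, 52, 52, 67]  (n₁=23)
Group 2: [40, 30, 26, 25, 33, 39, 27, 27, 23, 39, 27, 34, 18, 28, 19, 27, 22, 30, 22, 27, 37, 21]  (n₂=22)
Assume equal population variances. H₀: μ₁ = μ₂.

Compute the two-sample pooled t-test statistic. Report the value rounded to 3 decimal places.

test statistic = 12.803

x̄₁=55.783, s₁=7.862, n₁=23
x̄₂=28.227, s₂=6.473, n₂=22
s_p² = [22·7.862² + 21·6.473²]/43 = 52.0878
SE = √(s_p²·(1/23+1/22)) = 2.1523
t = (55.783−28.227)/2.1523 = 12.8028
df = 43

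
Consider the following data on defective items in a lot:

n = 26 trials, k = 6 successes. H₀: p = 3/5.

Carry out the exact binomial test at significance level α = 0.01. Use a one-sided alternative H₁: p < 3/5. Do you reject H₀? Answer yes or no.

reject H₀: yes

Exact binomial: n=26, k=6, p₀=3/5=0.6000
P(X≤6) from Σ C(n,i)·p₀^i·(1−p₀)^(n−i)
p-value (one-sided, H₁ less) = 0.00014
At α=0.01: p < α → reject H₀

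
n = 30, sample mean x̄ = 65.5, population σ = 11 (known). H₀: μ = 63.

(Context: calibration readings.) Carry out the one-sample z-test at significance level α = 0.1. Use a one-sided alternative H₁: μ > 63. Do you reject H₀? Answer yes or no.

SE = σ/√n = 11/√30 = 2.0083
z = (x̄−μ₀)/SE = (65.5−63)/2.0083 = 1.2448
p-value (one-sided, H₁ greater) = 0.10660
At α=0.1: p ≥ α → fail to reject H₀

reject H₀: no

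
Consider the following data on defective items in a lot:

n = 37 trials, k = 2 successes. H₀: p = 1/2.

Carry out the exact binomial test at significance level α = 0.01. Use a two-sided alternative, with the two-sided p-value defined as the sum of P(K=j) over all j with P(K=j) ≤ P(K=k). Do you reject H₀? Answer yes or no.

Exact binomial: n=37, k=2, p₀=1/2=0.5000
P(X=j) = C(n,j)·p₀^j·(1−p₀)^(n−j); p = Σ P(X=j) over j with P(X=j) ≤ P(X=2)
p-value (two-sided) = 0.00000
At α=0.01: p < α → reject H₀

reject H₀: yes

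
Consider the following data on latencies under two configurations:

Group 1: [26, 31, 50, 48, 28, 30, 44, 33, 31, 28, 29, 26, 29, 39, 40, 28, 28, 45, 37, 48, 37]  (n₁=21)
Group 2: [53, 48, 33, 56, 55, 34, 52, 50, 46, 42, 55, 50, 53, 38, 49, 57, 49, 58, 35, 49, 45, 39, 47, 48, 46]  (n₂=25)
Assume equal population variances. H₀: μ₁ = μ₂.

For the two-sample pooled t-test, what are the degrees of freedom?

degrees of freedom = 44

df = n₁ + n₂ − 2 = 21 + 25 − 2 = 44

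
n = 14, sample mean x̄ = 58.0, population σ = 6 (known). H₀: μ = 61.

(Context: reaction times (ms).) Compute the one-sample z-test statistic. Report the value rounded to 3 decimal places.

test statistic = -1.871

SE = σ/√n = 6/√14 = 1.6036
z = (x̄−μ₀)/SE = (58.0−61)/1.6036 = -1.8708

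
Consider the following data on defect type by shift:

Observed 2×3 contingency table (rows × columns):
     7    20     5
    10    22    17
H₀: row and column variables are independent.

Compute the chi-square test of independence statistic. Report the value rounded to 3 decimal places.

test statistic = 3.768

Row totals [32, 49], col totals [17, 42, 22], n=81
χ² = (7−6.72)²/6.72 + (20−16.59)²/16.59 + (5−8.69)²/8.69 + (10−10.28)²/10.28 + (22−25.41)²/25.41 + (17−13.31)²/13.31 = 3.7682
df = 2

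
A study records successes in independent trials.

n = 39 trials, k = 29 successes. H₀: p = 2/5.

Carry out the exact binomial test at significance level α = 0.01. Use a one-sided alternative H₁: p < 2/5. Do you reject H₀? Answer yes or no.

reject H₀: no

Exact binomial: n=39, k=29, p₀=2/5=0.4000
P(X≤29) from Σ C(n,i)·p₀^i·(1−p₀)^(n−i)
p-value (one-sided, H₁ less) = 1.00000
At α=0.01: p ≥ α → fail to reject H₀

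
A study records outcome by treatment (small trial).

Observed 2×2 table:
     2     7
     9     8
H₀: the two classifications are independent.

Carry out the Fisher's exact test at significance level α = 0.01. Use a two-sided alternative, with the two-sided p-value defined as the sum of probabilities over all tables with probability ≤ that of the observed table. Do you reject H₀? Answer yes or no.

Margins: r₁=9, r₂=17, c₁=11, c₂=15, n=26
p_obs = C(9,2)·C(17,9)/C(26,11); sum pmf over tables with pmf ≤ p_obs
p-value (two-sided) = 0.21670
At α=0.01: p ≥ α → fail to reject H₀

reject H₀: no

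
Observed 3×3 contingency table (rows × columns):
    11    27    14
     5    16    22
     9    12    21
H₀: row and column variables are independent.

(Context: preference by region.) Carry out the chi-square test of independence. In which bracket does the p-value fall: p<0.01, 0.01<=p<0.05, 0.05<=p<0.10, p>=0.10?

Row totals [52, 43, 42], col totals [25, 55, 57], n=137
χ² = (11−9.49)²/9.49 + (27−20.88)²/20.88 + (14−21.64)²/21.64 + (5−7.85)²/7.85 + (16−17.26)²/17.26 + (22−17.89)²/17.89 + (9−7.66)²/7.66 + (12−16.86)²/16.86 + (21−17.47)²/17.47 = 9.1463
df = 4
p-value (upper-tail) = 0.05754
→ bracket: 0.05<=p<0.10

p-value bracket: 0.05<=p<0.10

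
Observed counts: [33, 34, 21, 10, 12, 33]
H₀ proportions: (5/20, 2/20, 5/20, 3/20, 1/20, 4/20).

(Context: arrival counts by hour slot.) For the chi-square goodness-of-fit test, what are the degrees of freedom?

degrees of freedom = 5

df = k − 1 = 6 − 1 = 5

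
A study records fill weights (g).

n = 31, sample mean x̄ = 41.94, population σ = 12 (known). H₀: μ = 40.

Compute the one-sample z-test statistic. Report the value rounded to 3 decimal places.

SE = σ/√n = 12/√31 = 2.1553
z = (x̄−μ₀)/SE = (41.94−40)/2.1553 = 0.9001

test statistic = 0.900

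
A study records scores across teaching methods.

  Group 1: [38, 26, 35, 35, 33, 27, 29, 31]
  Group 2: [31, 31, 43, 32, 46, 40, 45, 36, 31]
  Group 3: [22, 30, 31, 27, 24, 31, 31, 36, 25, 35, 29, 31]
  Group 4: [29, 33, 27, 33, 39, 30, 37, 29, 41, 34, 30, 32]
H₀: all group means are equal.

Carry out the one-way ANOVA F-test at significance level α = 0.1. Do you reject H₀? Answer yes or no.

reject H₀: yes

Group means [31.75, 37.22, 29.33, 32.83], grand mean 32.561
SSB = Σnᵢ(x̄ᵢ−x̄)² = 326.709; SSW = ΣΣ(x−x̄ᵢ)² = 847.389
MSB = 326.709/3 = 108.9029; MSW = 847.389/37 = 22.9024
F = MSB/MSW = 4.7551
df = (3, 37)
p-value (upper-tail) = 0.00666
At α=0.1: p < α → reject H₀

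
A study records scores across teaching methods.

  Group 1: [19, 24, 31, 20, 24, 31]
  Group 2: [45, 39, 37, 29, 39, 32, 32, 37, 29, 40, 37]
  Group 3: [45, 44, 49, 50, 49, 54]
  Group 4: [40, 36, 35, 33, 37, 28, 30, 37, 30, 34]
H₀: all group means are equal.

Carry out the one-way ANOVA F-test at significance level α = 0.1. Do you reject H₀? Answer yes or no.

reject H₀: yes

Group means [24.83, 36.00, 48.50, 34.00], grand mean 35.636
SSB = Σnᵢ(x̄ᵢ−x̄)² = 1721.303; SSW = ΣΣ(x−x̄ᵢ)² = 576.333
MSB = 1721.303/3 = 573.7677; MSW = 576.333/29 = 19.8736
F = MSB/MSW = 28.8709
df = (3, 29)
p-value (upper-tail) = 0.00000
At α=0.1: p < α → reject H₀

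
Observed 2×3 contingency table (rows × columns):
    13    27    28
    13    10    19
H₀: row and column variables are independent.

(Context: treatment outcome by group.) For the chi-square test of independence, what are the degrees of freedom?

df = (r−1)(c−1) = (2−1)·(3−1) = 2

degrees of freedom = 2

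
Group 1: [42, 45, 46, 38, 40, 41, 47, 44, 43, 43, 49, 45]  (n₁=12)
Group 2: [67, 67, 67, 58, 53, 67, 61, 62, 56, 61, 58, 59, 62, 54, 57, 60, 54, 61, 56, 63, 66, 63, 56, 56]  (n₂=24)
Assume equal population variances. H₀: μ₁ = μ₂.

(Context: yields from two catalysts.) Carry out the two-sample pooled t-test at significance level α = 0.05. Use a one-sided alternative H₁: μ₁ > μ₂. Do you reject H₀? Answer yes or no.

x̄₁=43.583, s₁=3.088, n₁=12
x̄₂=60.167, s₂=4.488, n₂=24
s_p² = [11·3.088² + 23·4.488²]/34 = 16.7132
SE = √(s_p²·(1/12+1/24)) = 1.4454
t = (43.583−60.167)/1.4454 = -11.4733
df = 34
p-value (one-sided, H₁ greater) = 1.00000
At α=0.05: p ≥ α → fail to reject H₀

reject H₀: no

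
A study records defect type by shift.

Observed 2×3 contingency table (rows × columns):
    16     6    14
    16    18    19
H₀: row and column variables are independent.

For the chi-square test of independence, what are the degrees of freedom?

df = (r−1)(c−1) = (2−1)·(3−1) = 2

degrees of freedom = 2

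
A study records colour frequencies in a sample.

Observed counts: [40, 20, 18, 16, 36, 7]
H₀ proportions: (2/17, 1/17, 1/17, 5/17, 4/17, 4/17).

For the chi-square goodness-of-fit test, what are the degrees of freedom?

df = k − 1 = 6 − 1 = 5

degrees of freedom = 5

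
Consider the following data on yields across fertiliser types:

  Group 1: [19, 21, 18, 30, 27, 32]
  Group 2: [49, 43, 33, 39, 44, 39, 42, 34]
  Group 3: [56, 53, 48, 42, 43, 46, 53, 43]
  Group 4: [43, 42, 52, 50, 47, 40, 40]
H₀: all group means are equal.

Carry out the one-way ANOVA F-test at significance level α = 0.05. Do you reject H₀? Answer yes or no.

Group means [24.50, 40.38, 48.00, 44.86], grand mean 40.276
SSB = Σnᵢ(x̄ᵢ−x̄)² = 2117.561; SSW = ΣΣ(x−x̄ᵢ)² = 718.232
MSB = 2117.561/3 = 705.8537; MSW = 718.232/25 = 28.7293
F = MSB/MSW = 24.5691
df = (3, 25)
p-value (upper-tail) = 0.00000
At α=0.05: p < α → reject H₀

reject H₀: yes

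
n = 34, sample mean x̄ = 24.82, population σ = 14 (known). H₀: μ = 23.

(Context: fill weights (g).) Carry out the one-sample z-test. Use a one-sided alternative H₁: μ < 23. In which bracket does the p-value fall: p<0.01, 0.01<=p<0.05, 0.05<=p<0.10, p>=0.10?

SE = σ/√n = 14/√34 = 2.4010
z = (x̄−μ₀)/SE = (24.82−23)/2.4010 = 0.7580
p-value (one-sided, H₁ less) = 0.77578
→ bracket: p>=0.10

p-value bracket: p>=0.10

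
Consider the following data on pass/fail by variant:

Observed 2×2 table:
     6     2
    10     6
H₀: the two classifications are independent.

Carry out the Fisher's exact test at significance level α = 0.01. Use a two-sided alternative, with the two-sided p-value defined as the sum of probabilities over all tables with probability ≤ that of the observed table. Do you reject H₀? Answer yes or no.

reject H₀: no

Margins: r₁=8, r₂=16, c₁=16, c₂=8, n=24
p_obs = C(8,6)·C(16,10)/C(24,16); sum pmf over tables with pmf ≤ p_obs
p-value (two-sided) = 0.66741
At α=0.01: p ≥ α → fail to reject H₀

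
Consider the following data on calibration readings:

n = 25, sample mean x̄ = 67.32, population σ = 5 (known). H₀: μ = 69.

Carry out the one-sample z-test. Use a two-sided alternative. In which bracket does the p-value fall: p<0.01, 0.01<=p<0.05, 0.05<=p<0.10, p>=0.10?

p-value bracket: 0.05<=p<0.10

SE = σ/√n = 5/√25 = 1.0000
z = (x̄−μ₀)/SE = (67.32−69)/1.0000 = -1.6800
p-value (two-sided) = 0.09296
→ bracket: 0.05<=p<0.10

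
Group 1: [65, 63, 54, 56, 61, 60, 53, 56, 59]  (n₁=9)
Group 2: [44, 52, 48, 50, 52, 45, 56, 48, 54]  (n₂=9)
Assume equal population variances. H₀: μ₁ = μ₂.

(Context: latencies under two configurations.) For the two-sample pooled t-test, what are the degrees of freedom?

degrees of freedom = 16

df = n₁ + n₂ − 2 = 9 + 9 − 2 = 16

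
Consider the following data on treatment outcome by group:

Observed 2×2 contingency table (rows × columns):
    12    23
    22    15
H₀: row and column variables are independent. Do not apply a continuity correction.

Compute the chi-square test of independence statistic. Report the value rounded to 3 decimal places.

test statistic = 4.573

Row totals [35, 37], col totals [34, 38], n=72
χ² = (12−16.53)²/16.53 + (23−18.47)²/18.47 + (22−17.47)²/17.47 + (15−19.53)²/19.53 = 4.5734
df = 1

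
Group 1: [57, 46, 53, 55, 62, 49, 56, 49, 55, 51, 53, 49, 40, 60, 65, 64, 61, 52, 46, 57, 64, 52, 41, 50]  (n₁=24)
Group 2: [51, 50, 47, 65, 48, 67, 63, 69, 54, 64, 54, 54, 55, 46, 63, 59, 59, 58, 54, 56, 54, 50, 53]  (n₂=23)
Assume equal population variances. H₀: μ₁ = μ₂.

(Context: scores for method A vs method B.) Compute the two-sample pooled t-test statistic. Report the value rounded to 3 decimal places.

x̄₁=53.625, s₁=6.896, n₁=24
x̄₂=56.217, s₂=6.487, n₂=23
s_p² = [23·6.896² + 22·6.487²]/45 = 44.8786
SE = √(s_p²·(1/24+1/23)) = 1.9548
t = (53.625−56.217)/1.9548 = -1.3262
df = 45

test statistic = -1.326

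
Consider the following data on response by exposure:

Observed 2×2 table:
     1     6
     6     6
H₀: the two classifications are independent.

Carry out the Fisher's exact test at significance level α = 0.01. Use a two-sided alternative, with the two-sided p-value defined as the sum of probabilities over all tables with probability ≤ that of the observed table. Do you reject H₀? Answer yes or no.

Margins: r₁=7, r₂=12, c₁=7, c₂=12, n=19
p_obs = C(7,1)·C(12,6)/C(19,7); sum pmf over tables with pmf ≤ p_obs
p-value (two-sided) = 0.17328
At α=0.01: p ≥ α → fail to reject H₀

reject H₀: no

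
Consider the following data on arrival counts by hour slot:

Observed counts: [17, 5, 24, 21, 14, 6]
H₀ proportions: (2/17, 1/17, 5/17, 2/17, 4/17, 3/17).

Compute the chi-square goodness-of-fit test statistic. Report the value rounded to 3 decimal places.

test statistic = 23.637

n = 87; E_i = n·p_i = [10.24, 5.12, 25.59, 10.24, 20.47, 15.35]
χ² = (17−10.24)²/10.24 + (5−5.12)²/5.12 + (24−25.59)²/25.59 + (21−10.24)²/10.24 + (14−20.47)²/20.47 + (6−15.35)²/15.35 = 23.6368
df = 5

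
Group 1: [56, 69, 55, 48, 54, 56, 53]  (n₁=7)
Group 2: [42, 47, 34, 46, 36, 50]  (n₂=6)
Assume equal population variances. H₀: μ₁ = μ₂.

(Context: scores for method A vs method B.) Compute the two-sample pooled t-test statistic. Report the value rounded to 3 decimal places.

test statistic = 3.752

x̄₁=55.857, s₁=6.414, n₁=7
x̄₂=42.500, s₂=6.380, n₂=6
s_p² = [6·6.414² + 5·6.380²]/11 = 40.9416
SE = √(s_p²·(1/7+1/6)) = 3.5598
t = (55.857−42.500)/3.5598 = 3.7522
df = 11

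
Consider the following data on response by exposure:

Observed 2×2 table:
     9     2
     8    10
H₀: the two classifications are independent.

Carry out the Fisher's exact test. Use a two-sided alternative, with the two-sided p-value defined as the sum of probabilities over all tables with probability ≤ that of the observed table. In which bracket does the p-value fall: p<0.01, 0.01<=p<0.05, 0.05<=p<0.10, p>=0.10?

p-value bracket: 0.05<=p<0.10

Margins: r₁=11, r₂=18, c₁=17, c₂=12, n=29
p_obs = C(11,9)·C(18,8)/C(29,17); sum pmf over tables with pmf ≤ p_obs
p-value (two-sided) = 0.06411
→ bracket: 0.05<=p<0.10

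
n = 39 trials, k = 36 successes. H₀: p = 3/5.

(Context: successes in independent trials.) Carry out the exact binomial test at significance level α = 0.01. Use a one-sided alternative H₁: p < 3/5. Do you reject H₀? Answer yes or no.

reject H₀: no

Exact binomial: n=39, k=36, p₀=3/5=0.6000
P(X≤36) from Σ C(n,i)·p₀^i·(1−p₀)^(n−i)
p-value (one-sided, H₁ less) = 1.00000
At α=0.01: p ≥ α → fail to reject H₀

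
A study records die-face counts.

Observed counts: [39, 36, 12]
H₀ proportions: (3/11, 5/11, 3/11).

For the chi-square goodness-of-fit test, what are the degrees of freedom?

df = k − 1 = 3 − 1 = 2

degrees of freedom = 2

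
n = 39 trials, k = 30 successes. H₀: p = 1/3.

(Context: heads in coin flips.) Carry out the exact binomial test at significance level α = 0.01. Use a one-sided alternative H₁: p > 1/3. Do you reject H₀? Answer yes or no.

Exact binomial: n=39, k=30, p₀=1/3=0.3333
P(X≥30) from Σ C(n,i)·p₀^i·(1−p₀)^(n−i)
p-value (one-sided, H₁ greater) = 0.00000
At α=0.01: p < α → reject H₀

reject H₀: yes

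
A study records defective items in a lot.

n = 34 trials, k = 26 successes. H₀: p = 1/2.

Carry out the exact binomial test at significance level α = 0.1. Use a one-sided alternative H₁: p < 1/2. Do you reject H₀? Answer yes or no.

reject H₀: no

Exact binomial: n=34, k=26, p₀=1/2=0.5000
P(X≤26) from Σ C(n,i)·p₀^i·(1−p₀)^(n−i)
p-value (one-sided, H₁ less) = 0.99959
At α=0.1: p ≥ α → fail to reject H₀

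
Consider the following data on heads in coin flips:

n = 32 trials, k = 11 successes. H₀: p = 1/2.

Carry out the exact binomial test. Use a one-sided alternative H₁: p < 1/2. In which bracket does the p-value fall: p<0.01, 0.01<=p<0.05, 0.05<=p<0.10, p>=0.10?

p-value bracket: 0.05<=p<0.10

Exact binomial: n=32, k=11, p₀=1/2=0.5000
P(X≤11) from Σ C(n,i)·p₀^i·(1−p₀)^(n−i)
p-value (one-sided, H₁ less) = 0.05509
→ bracket: 0.05<=p<0.10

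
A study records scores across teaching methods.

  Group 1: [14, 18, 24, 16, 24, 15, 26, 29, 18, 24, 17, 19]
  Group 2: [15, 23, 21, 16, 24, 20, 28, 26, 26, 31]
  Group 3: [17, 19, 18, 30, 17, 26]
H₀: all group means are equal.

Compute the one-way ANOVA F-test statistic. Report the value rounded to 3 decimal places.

Group means [20.33, 23.00, 21.17], grand mean 21.464
SSB = Σnᵢ(x̄ᵢ−x̄)² = 39.464; SSW = ΣΣ(x−x̄ᵢ)² = 643.500
MSB = 39.464/2 = 19.7321; MSW = 643.500/25 = 25.7400
F = MSB/MSW = 0.7666
df = (2, 25)

test statistic = 0.767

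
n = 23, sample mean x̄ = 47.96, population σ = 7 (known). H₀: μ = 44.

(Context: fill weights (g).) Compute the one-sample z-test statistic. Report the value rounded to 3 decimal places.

test statistic = 2.713

SE = σ/√n = 7/√23 = 1.4596
z = (x̄−μ₀)/SE = (47.96−44)/1.4596 = 2.7131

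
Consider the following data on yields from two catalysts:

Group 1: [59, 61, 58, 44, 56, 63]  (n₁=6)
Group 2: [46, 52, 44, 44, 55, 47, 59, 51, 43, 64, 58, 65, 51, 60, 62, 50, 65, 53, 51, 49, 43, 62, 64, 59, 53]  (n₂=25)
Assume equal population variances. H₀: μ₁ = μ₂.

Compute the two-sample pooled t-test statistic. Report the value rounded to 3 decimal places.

test statistic = 0.858

x̄₁=56.833, s₁=6.735, n₁=6
x̄₂=54.000, s₂=7.365, n₂=25
s_p² = [5·6.735² + 24·7.365²]/29 = 52.7184
SE = √(s_p²·(1/6+1/25)) = 3.3008
t = (56.833−54.000)/3.3008 = 0.8584
df = 29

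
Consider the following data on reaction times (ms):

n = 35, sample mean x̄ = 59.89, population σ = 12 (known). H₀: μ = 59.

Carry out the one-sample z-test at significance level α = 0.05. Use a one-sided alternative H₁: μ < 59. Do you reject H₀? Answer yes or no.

SE = σ/√n = 12/√35 = 2.0284
z = (x̄−μ₀)/SE = (59.89−59)/2.0284 = 0.4388
p-value (one-sided, H₁ less) = 0.66959
At α=0.05: p ≥ α → fail to reject H₀

reject H₀: no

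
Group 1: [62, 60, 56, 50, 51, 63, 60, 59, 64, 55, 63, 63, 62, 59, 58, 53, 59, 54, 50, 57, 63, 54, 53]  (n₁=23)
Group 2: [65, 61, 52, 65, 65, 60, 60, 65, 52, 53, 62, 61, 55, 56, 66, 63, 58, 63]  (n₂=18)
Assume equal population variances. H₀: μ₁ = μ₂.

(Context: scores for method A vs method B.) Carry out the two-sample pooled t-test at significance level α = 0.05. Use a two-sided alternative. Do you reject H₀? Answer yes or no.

reject H₀: no

x̄₁=57.739, s₁=4.525, n₁=23
x̄₂=60.111, s₂=4.739, n₂=18
s_p² = [22·4.525² + 17·4.739²]/39 = 21.3388
SE = √(s_p²·(1/23+1/18)) = 1.4537
t = (57.739−60.111)/1.4537 = -1.6317
df = 39
p-value (two-sided) = 0.11080
At α=0.05: p ≥ α → fail to reject H₀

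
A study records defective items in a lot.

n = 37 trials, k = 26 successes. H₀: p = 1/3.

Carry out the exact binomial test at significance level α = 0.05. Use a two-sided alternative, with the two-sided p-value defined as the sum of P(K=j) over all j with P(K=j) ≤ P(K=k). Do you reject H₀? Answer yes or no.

reject H₀: yes

Exact binomial: n=37, k=26, p₀=1/3=0.3333
P(X=j) = C(n,j)·p₀^j·(1−p₀)^(n−j); p = Σ P(X=j) over j with P(X=j) ≤ P(X=26)
p-value (two-sided) = 0.00001
At α=0.05: p < α → reject H₀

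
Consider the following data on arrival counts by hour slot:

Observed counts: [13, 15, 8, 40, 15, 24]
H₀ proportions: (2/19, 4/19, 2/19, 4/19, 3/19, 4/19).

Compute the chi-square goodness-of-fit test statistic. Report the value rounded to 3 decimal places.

n = 115; E_i = n·p_i = [12.11, 24.21, 12.11, 24.21, 18.16, 24.21]
χ² = (13−12.11)²/12.11 + (15−24.21)²/24.21 + (8−12.11)²/12.11 + (40−24.21)²/24.21 + (15−18.16)²/18.16 + (24−24.21)²/24.21 = 15.8109
df = 5

test statistic = 15.811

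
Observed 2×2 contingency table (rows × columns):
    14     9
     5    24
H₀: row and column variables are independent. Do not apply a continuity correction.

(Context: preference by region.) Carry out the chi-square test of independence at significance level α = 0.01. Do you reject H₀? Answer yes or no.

reject H₀: yes

Row totals [23, 29], col totals [19, 33], n=52
χ² = (14−8.40)²/8.40 + (9−14.60)²/14.60 + (5−10.60)²/10.60 + (24−18.40)²/18.40 = 10.5292
df = 1
p-value (upper-tail) = 0.00118
At α=0.01: p < α → reject H₀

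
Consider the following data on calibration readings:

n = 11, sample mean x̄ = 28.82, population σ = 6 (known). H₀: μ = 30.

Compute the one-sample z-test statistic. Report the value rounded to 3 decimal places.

test statistic = -0.652

SE = σ/√n = 6/√11 = 1.8091
z = (x̄−μ₀)/SE = (28.82−30)/1.8091 = -0.6523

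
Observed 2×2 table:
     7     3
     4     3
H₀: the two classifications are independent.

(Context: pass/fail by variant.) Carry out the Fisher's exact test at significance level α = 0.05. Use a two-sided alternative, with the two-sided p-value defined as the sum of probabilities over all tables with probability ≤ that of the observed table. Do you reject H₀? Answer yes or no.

reject H₀: no

Margins: r₁=10, r₂=7, c₁=11, c₂=6, n=17
p_obs = C(10,7)·C(7,4)/C(17,11); sum pmf over tables with pmf ≤ p_obs
p-value (two-sided) = 0.64367
At α=0.05: p ≥ α → fail to reject H₀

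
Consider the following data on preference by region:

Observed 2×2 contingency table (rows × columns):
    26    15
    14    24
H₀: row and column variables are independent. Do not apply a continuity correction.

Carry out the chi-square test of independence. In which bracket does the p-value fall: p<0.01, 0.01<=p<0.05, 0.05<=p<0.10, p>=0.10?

Row totals [41, 38], col totals [40, 39], n=79
χ² = (26−20.76)²/20.76 + (15−20.24)²/20.24 + (14−19.24)²/19.24 + (24−18.76)²/18.76 = 5.5710
df = 1
p-value (upper-tail) = 0.01826
→ bracket: 0.01<=p<0.05

p-value bracket: 0.01<=p<0.05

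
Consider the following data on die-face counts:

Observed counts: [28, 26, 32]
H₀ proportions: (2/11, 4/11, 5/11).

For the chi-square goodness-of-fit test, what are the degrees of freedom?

df = k − 1 = 3 − 1 = 2

degrees of freedom = 2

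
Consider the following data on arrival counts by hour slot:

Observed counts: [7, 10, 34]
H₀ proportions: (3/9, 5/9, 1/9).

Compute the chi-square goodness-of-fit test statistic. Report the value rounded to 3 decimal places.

n = 51; E_i = n·p_i = [17.00, 28.33, 5.67]
χ² = (7−17.00)²/17.00 + (10−28.33)²/28.33 + (34−5.67)²/5.67 = 159.4118
df = 2

test statistic = 159.412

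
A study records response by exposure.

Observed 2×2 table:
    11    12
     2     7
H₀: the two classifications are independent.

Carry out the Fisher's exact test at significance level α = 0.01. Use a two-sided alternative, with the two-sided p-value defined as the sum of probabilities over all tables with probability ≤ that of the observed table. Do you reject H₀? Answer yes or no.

reject H₀: no

Margins: r₁=23, r₂=9, c₁=13, c₂=19, n=32
p_obs = C(23,11)·C(9,2)/C(32,13); sum pmf over tables with pmf ≤ p_obs
p-value (two-sided) = 0.24909
At α=0.01: p ≥ α → fail to reject H₀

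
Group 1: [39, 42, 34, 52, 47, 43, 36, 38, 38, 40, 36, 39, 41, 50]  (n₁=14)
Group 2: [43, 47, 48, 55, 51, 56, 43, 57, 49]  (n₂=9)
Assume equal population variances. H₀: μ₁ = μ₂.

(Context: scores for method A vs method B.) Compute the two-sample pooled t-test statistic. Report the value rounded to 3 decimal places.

x̄₁=41.071, s₁=5.327, n₁=14
x̄₂=49.889, s₂=5.278, n₂=9
s_p² = [13·5.327² + 8·5.278²]/21 = 28.1818
SE = √(s_p²·(1/14+1/9)) = 2.2681
t = (41.071−49.889)/2.2681 = -3.8876
df = 21

test statistic = -3.888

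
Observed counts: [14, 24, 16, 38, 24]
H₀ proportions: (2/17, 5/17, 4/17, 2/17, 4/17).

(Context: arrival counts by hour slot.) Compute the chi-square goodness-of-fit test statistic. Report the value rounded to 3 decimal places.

n = 116; E_i = n·p_i = [13.65, 34.12, 27.29, 13.65, 27.29]
χ² = (14−13.65)²/13.65 + (24−34.12)²/34.12 + (16−27.29)²/27.29 + (38−13.65)²/13.65 + (24−27.29)²/27.29 = 51.5379
df = 4

test statistic = 51.538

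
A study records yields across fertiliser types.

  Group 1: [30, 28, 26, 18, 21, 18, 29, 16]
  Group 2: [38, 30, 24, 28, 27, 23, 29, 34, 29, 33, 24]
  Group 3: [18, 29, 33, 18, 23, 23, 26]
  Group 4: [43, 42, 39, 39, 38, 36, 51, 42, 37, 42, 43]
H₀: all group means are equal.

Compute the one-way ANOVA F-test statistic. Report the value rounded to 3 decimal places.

test statistic = 27.217

Group means [23.25, 29.00, 24.29, 41.09], grand mean 30.459
SSB = Σnᵢ(x̄ᵢ−x̄)² = 1949.352; SSW = ΣΣ(x−x̄ᵢ)² = 787.838
MSB = 1949.352/3 = 649.7838; MSW = 787.838/33 = 23.8739
F = MSB/MSW = 27.2174
df = (3, 33)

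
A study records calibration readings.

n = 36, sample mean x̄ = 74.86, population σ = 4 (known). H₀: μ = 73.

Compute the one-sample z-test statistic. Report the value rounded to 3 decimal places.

SE = σ/√n = 4/√36 = 0.6667
z = (x̄−μ₀)/SE = (74.86−73)/0.6667 = 2.7900

test statistic = 2.790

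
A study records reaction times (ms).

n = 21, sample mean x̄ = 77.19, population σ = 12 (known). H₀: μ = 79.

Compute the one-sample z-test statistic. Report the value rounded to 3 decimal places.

SE = σ/√n = 12/√21 = 2.6186
z = (x̄−μ₀)/SE = (77.19−79)/2.6186 = -0.6912

test statistic = -0.691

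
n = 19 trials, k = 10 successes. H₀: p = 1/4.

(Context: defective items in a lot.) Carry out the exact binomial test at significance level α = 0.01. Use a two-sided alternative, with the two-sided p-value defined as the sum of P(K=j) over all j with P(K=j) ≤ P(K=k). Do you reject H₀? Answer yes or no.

reject H₀: no

Exact binomial: n=19, k=10, p₀=1/4=0.2500
P(X=j) = C(n,j)·p₀^j·(1−p₀)^(n−j); p = Σ P(X=j) over j with P(X=j) ≤ P(X=10)
p-value (two-sided) = 0.01313
At α=0.01: p ≥ α → fail to reject H₀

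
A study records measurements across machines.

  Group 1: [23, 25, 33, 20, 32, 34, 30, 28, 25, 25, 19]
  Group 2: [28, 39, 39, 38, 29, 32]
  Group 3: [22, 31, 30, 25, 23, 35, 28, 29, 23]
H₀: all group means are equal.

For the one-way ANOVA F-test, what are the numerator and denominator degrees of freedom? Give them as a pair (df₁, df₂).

k = 3 groups, N = 26 total
df = (k−1, N−k) = (3−1, 26−3) = (2, 23)

degrees of freedom = [2, 23]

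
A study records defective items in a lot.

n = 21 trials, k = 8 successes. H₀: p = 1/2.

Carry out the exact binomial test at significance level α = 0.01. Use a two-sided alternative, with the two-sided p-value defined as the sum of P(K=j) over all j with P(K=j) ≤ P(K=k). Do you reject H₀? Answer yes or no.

Exact binomial: n=21, k=8, p₀=1/2=0.5000
P(X=j) = C(n,j)·p₀^j·(1−p₀)^(n−j); p = Σ P(X=j) over j with P(X=j) ≤ P(X=8)
p-value (two-sided) = 0.38331
At α=0.01: p ≥ α → fail to reject H₀

reject H₀: no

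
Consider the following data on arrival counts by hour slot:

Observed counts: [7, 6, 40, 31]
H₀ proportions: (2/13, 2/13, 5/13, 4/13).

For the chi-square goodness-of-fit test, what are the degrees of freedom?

df = k − 1 = 4 − 1 = 3

degrees of freedom = 3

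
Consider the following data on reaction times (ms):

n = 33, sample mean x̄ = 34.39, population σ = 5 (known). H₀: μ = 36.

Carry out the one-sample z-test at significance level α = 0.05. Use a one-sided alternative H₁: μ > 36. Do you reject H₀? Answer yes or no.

reject H₀: no

SE = σ/√n = 5/√33 = 0.8704
z = (x̄−μ₀)/SE = (34.39−36)/0.8704 = -1.8497
p-value (one-sided, H₁ greater) = 0.96783
At α=0.05: p ≥ α → fail to reject H₀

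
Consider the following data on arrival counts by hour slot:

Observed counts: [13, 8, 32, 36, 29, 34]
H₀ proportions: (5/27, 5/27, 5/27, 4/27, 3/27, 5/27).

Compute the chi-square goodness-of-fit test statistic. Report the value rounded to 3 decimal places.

test statistic = 41.074

n = 152; E_i = n·p_i = [28.15, 28.15, 28.15, 22.52, 16.89, 28.15]
χ² = (13−28.15)²/28.15 + (8−28.15)²/28.15 + (32−28.15)²/28.15 + (36−22.52)²/22.52 + (29−16.89)²/16.89 + (34−28.15)²/28.15 = 41.0737
df = 5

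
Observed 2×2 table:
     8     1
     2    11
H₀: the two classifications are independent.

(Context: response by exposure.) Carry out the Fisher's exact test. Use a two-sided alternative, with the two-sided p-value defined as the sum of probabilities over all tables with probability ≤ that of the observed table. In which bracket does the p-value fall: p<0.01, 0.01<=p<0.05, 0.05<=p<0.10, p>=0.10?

p-value bracket: p<0.01

Margins: r₁=9, r₂=13, c₁=10, c₂=12, n=22
p_obs = C(9,8)·C(13,2)/C(22,10); sum pmf over tables with pmf ≤ p_obs
p-value (two-sided) = 0.00155
→ bracket: p<0.01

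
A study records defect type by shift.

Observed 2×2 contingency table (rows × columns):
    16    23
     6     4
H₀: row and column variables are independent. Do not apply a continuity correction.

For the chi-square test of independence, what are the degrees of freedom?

df = (r−1)(c−1) = (2−1)·(2−1) = 1

degrees of freedom = 1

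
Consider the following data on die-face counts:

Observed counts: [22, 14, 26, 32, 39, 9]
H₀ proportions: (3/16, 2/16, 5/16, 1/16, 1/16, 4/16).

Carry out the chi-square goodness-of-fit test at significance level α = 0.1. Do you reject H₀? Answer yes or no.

n = 142; E_i = n·p_i = [26.62, 17.75, 44.38, 8.88, 8.88, 35.50]
χ² = (22−26.62)²/26.62 + (14−17.75)²/17.75 + (26−44.38)²/44.38 + (32−8.88)²/8.88 + (39−8.88)²/8.88 + (9−35.50)²/35.50 = 191.4967
df = 5
p-value (upper-tail) = 0.00000
At α=0.1: p < α → reject H₀

reject H₀: yes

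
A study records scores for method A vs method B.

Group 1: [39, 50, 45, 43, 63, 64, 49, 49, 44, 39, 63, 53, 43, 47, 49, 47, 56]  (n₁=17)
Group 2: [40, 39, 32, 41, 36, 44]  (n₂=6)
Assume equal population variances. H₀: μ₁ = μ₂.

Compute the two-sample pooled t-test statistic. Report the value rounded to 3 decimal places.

test statistic = 3.199

x̄₁=49.588, s₁=7.898, n₁=17
x̄₂=38.667, s₂=4.179, n₂=6
s_p² = [16·7.898² + 5·4.179²]/21 = 51.6881
SE = √(s_p²·(1/17+1/6)) = 3.4140
t = (49.588−38.667)/3.4140 = 3.1991
df = 21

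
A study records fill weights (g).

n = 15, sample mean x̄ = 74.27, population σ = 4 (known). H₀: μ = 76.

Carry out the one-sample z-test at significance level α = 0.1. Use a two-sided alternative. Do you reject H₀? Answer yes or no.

SE = σ/√n = 4/√15 = 1.0328
z = (x̄−μ₀)/SE = (74.27−76)/1.0328 = -1.6751
p-value (two-sided) = 0.09392
At α=0.1: p < α → reject H₀

reject H₀: yes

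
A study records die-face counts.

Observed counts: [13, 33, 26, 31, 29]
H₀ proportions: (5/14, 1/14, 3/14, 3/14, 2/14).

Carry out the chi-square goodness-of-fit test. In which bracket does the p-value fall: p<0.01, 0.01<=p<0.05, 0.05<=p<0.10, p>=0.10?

n = 132; E_i = n·p_i = [47.14, 9.43, 28.29, 28.29, 18.86]
χ² = (13−47.14)²/47.14 + (33−9.43)²/9.43 + (26−28.29)²/28.29 + (31−28.29)²/28.29 + (29−18.86)²/18.86 = 89.5571
df = 4
p-value (upper-tail) = 0.00000
→ bracket: p<0.01

p-value bracket: p<0.01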